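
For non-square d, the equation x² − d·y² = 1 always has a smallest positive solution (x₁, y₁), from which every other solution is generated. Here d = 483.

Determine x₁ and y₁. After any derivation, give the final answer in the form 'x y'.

22 1

[21; 1,42] for √483; ℓ=2 ⇒ convergent index 1
i=0: a=21 ⇒ p=21, q=1
i=1: a=1 ⇒ p=22, q=1
(x₁, y₁) = (22, 1);  22² − 483·1² = 1 ✓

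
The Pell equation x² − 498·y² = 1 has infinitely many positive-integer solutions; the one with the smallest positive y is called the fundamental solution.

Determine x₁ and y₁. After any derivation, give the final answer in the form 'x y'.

√498 → a₀=22, period (3,6,22,6,3,44); ℓ=6 even so k=5
a_0=22:  p_0=22·1+0=22,  q_0=22·0+1=1
…
a_2=6:  p_2=6·67+22=424,  q_2=6·3+1=19
a_3=22:  p_3=22·424+67=9395,  q_3=22·19+3=421
a_4=6:  p_4=6·9395+424=56794,  q_4=6·421+19=2545
a_5=3:  p_5=3·56794+9395=179777,  q_5=3·2545+421=8056
fundamental: x₁=179777, y₁=8056  (since 32319769729 − 498·64899136 = 1)

179777 8056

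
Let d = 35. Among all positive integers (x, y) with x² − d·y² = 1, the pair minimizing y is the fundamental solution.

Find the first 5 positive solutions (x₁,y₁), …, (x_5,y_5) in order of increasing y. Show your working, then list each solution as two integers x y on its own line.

√35 → a₀=5, period (1,10); ℓ=2 even so k=1
a_0=5:  p_0=5·1+0=5,  q_0=5·0+1=1
a_1=1:  p_1=1·5+1=6,  q_1=1·1+0=1
→ (6, 1).  Check: 6²=36, 35·1²=35, difference 1.
n=2: (6,1)∘(6,1) = (6·6+35·1·1, 6·1+1·6) = (71,12)
n=3: (71,12)∘(6,1) = (6·71+35·1·12, 6·12+1·71) = (846,143)
n=4: (846,143)∘(6,1) = (6·846+35·1·143, 6·143+1·846) = (10081,1704)
n=5: (10081,1704)∘(6,1) = (6·10081+35·1·1704, 6·1704+1·10081) = (120126,20305)

6 1
71 12
846 143
10081 1704
120126 20305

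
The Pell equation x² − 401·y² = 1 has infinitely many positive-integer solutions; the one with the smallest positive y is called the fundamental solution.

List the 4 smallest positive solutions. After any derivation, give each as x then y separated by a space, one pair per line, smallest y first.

801 40
1283201 64080
2055687201 102656120
3293209612801 164455040160

d=401: √d = [20; 40] (ℓ=1, odd), read p_1/q_1
i=0: a=20 ⇒ p=20, q=1
i=1: a=40 ⇒ p=801, q=40
→ (801, 40).  Check: 801²=641601, 401·40²=641600, difference 1.
k=2:  x_2 = 801·801+401·40·40 = 1283201,  y_2 = 801·40+40·801 = 64080
k=3:  x_3 = 801·1283201+401·40·64080 = 2055687201,  y_3 = 801·64080+40·1283201 = 102656120
k=4:  x_4 = 801·2055687201+401·40·102656120 = 3293209612801,  y_4 = 801·102656120+40·2055687201 = 164455040160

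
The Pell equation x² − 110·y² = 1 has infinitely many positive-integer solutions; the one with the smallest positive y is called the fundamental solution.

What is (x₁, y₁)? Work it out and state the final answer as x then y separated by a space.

[10; 2,20] for √110; ℓ=2 ⇒ convergent index 1
step 0: (10, 1)  from 10·(1,0) + (0,1)
step 1: (21, 2)  from 2·(10,1) + (1,0)
→ (21, 2).  Check: 21²=441, 110·2²=440, difference 1.

21 2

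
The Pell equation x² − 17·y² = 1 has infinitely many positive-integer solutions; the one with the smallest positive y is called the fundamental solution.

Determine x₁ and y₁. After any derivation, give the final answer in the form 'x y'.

33 8

[4; 8] for √17; ℓ=1 ⇒ convergent index 1
step 0: (4, 1)  from 4·(1,0) + (0,1)
step 1: (33, 8)  from 8·(4,1) + (1,0)
→ (33, 8).  Check: 33²=1089, 17·8²=1088, difference 1.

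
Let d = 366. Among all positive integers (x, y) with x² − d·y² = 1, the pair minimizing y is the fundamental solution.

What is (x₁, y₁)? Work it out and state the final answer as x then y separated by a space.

907925 47458

√366 = [19; 7,1,1,1,2,12,2,1,1,1,7,38, …], period ℓ=12 (even) → k=11
a_0=19:  p_0=19·1+0=19,  q_0=19·0+1=1
a_1=7:  p_1=7·19+1=134,  q_1=7·1+0=7
a_2=1:  p_2=1·134+19=153,  q_2=1·7+1=8
a_3=1:  p_3=1·153+134=287,  q_3=1·8+7=15
a_4=1:  p_4=1·287+153=440,  q_4=1·15+8=23
…
a_8=1:  p_8=1·30055+14444=44499,  q_8=1·1571+755=2326
a_9=1:  p_9=1·44499+30055=74554,  q_9=1·2326+1571=3897
a_10=1:  p_10=1·74554+44499=119053,  q_10=1·3897+2326=6223
a_11=7:  p_11=7·119053+74554=907925,  q_11=7·6223+3897=47458
fundamental: x₁=907925, y₁=47458  (since 824327805625 − 366·2252261764 = 1)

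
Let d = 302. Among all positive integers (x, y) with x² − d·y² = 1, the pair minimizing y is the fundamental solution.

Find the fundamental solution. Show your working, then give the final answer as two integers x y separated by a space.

4276623 246092

d=302: √d = [17; 2,1,1,1,4,…,1,2,34] (ℓ=16, even), read p_15/q_15
step 0: (17, 1)  from 17·(1,0) + (0,1)
step 1: (35, 2)  from 2·(17,1) + (1,0)
…
step 3: (87, 5)  from 1·(52,3) + (35,2)
step 4: (139, 8)  from 1·(87,5) + (52,3)
step 5: (643, 37)  from 4·(139,8) + (87,5)
…
step 9: (36581, 2105)  from 1·(34513,1986) + (2068,119)
…
step 11: (467281, 26889)  from 4·(107675,6196) + (36581,2105)
step 12: (574956, 33085)  from 1·(467281,26889) + (107675,6196)
step 13: (1042237, 59974)  from 1·(574956,33085) + (467281,26889)
step 14: (1617193, 93059)  from 1·(1042237,59974) + (574956,33085)
step 15: (4276623, 246092)  from 2·(1617193,93059) + (1042237,59974)
fundamental: x₁=4276623, y₁=246092  (since 18289504284129 − 302·60561272464 = 1)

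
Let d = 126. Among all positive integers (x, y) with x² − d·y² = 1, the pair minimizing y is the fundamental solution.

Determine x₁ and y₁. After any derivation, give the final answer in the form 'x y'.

[11; 4,2,4,22] for √126; ℓ=4 ⇒ convergent index 3
a_0=11:  p_0=11·1+0=11,  q_0=11·0+1=1
a_1=4:  p_1=4·11+1=45,  q_1=4·1+0=4
a_2=2:  p_2=2·45+11=101,  q_2=2·4+1=9
a_3=4:  p_3=4·101+45=449,  q_3=4·9+4=40
(x₁, y₁) = (449, 40);  449² − 126·40² = 1 ✓

449 40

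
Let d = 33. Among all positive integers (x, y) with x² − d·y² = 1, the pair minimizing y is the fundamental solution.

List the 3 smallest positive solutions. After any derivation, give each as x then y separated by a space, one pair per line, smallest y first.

23 4
1057 184
48599 8460

d=33: √d = [5; 1,2,1,10] (ℓ=4, even), read p_3/q_3
a_0=5:  p_0=5·1+0=5,  q_0=5·0+1=1
…
a_2=2:  p_2=2·6+5=17,  q_2=2·1+1=3
a_3=1:  p_3=1·17+6=23,  q_3=1·3+1=4
fundamental: x₁=23, y₁=4  (since 529 − 33·16 = 1)
(x_2, y_2) = (23·23 + 33·4·4, 23·4 + 4·23) = (1057, 184)
(x_3, y_3) = (23·1057 + 33·4·184, 23·184 + 4·1057) = (48599, 8460)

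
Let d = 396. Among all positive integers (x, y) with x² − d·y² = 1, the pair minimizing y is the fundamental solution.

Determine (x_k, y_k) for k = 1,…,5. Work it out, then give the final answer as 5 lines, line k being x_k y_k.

√396 → a₀=19, period (1,8,1,38); ℓ=4 even so k=3
i=0: a=19 ⇒ p=19, q=1
i=1: a=1 ⇒ p=20, q=1
i=2: a=8 ⇒ p=179, q=9
i=3: a=1 ⇒ p=199, q=10
(x₁, y₁) = (199, 10);  199² − 396·10² = 1 ✓
(199+10√396)^2 = 79201 + 3980√396
(199+10√396)^3 = 31521799 + 1584030√396
(199+10√396)^4 = 12545596801 + 630439960√396
(199+10√396)^5 = 4993116004999 + 250913520050√396

199 10
79201 3980
31521799 1584030
12545596801 630439960
4993116004999 250913520050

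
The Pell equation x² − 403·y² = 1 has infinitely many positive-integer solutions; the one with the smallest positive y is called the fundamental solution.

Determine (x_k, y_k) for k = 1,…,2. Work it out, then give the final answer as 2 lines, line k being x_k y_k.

669878 33369
897473069767 44706317964

d=403: √d = [20; 13,2,1,3,1,3,1,2,13,40] (ℓ=10, even), read p_9/q_9
step 0: (20, 1)  from 20·(1,0) + (0,1)
…
step 8: (50147, 2498)  from 2·(17967,895) + (14213,708)
step 9: (669878, 33369)  from 13·(50147,2498) + (17967,895)
fundamental: x₁=669878, y₁=33369  (since 448736534884 − 403·1113490161 = 1)
(x_2, y_2) = (669878·669878 + 403·33369·33369, 669878·33369 + 33369·669878) = (897473069767, 44706317964)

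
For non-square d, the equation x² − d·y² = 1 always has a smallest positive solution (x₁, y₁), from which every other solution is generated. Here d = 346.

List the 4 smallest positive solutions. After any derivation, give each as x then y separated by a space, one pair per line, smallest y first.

17299 930
598510801 32176140
20707276675699 1113230090790
716430357827323201 38515534648976280

√346 = [18; 1,1,1,1,36, …], period ℓ=5 (odd) → k=9
k=0  a_k=18  p_k/q_k = 18/1
k=1  a_k=1  p_k/q_k = 19/1
k=2  a_k=1  p_k/q_k = 37/2
…
k=4  a_k=1  p_k/q_k = 93/5
…
k=6  a_k=1  p_k/q_k = 3497/188
k=7  a_k=1  p_k/q_k = 6901/371
k=8  a_k=1  p_k/q_k = 10398/559
k=9  a_k=1  p_k/q_k = 17299/930
(x₁, y₁) = (17299, 930);  17299² − 346·930² = 1 ✓
n=2: (17299,930)∘(17299,930) = (17299·17299+346·930·930, 17299·930+930·17299) = (598510801,32176140)
n=3: (598510801,32176140)∘(17299,930) = (17299·598510801+346·930·32176140, 17299·32176140+930·598510801) = (20707276675699,1113230090790)
n=4: (20707276675699,1113230090790)∘(17299,930) = (17299·20707276675699+346·930·1113230090790, 17299·1113230090790+930·20707276675699) = (716430357827323201,38515534648976280)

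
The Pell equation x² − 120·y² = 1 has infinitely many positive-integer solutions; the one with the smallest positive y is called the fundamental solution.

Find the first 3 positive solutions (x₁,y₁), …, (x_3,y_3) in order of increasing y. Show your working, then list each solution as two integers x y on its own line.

[10; 1,20] for √120; ℓ=2 ⇒ convergent index 1
step 0: (10, 1)  from 10·(1,0) + (0,1)
step 1: (11, 1)  from 1·(10,1) + (1,0)
fundamental: x₁=11, y₁=1  (since 121 − 120·1 = 1)
n=2: (11,1)∘(11,1) = (11·11+120·1·1, 11·1+1·11) = (241,22)
n=3: (241,22)∘(11,1) = (11·241+120·1·22, 11·22+1·241) = (5291,483)

11 1
241 22
5291 483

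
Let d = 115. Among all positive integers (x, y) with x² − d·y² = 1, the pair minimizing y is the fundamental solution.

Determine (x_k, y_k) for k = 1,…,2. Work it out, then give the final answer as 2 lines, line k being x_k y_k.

√115 → a₀=10, period (1,2,1,1,1,1,1,2,1,20); ℓ=10 even so k=9
k=0  a_k=10  p_k/q_k = 10/1
k=1  a_k=1  p_k/q_k = 11/1
k=2  a_k=2  p_k/q_k = 32/3
…
k=4  a_k=1  p_k/q_k = 75/7
k=5  a_k=1  p_k/q_k = 118/11
k=6  a_k=1  p_k/q_k = 193/18
k=7  a_k=1  p_k/q_k = 311/29
k=8  a_k=2  p_k/q_k = 815/76
k=9  a_k=1  p_k/q_k = 1126/105
fundamental: x₁=1126, y₁=105  (since 1267876 − 115·11025 = 1)
(1126+105√115)^2 = 2535751 + 236460√115

1126 105
2535751 236460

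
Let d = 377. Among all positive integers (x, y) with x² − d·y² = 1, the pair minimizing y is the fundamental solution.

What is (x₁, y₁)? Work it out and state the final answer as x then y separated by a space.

233 12

√377 → a₀=19, period (2,2,2,38); ℓ=4 even so k=3
i=0: a=19 ⇒ p=19, q=1
…
i=2: a=2 ⇒ p=97, q=5
i=3: a=2 ⇒ p=233, q=12
(x₁, y₁) = (233, 12);  233² − 377·12² = 1 ✓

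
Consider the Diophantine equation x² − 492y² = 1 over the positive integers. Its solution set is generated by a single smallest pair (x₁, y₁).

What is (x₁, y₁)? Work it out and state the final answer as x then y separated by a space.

[22; 5,1,1,10,1,1,5,44] for √492; ℓ=8 ⇒ convergent index 7
k=0  a_k=22  p_k/q_k = 22/1
k=1  a_k=5  p_k/q_k = 111/5
…
k=3  a_k=1  p_k/q_k = 244/11
k=4  a_k=10  p_k/q_k = 2573/116
…
k=6  a_k=1  p_k/q_k = 5390/243
k=7  a_k=5  p_k/q_k = 29767/1342
(x₁, y₁) = (29767, 1342);  29767² − 492·1342² = 1 ✓

29767 1342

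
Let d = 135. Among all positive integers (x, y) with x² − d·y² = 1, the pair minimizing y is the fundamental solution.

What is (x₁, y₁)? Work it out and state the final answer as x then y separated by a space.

244 21

d=135: √d = [11; 1,1,1,1,1,1,1,22] (ℓ=8, even), read p_7/q_7
k=0  a_k=11  p_k/q_k = 11/1
…
k=4  a_k=1  p_k/q_k = 58/5
k=5  a_k=1  p_k/q_k = 93/8
k=6  a_k=1  p_k/q_k = 151/13
k=7  a_k=1  p_k/q_k = 244/21
→ (244, 21).  Check: 244²=59536, 135·21²=59535, difference 1.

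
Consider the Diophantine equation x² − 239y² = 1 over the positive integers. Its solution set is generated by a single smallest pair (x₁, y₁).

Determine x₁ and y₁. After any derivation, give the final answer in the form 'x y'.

6195120 400729

√239 = [15; 2,5,1,2,4,15,4,2,1,5,2,30, …], period ℓ=12 (even) → k=11
k=0  a_k=15  p_k/q_k = 15/1
…
k=3  a_k=1  p_k/q_k = 201/13
k=4  a_k=2  p_k/q_k = 572/37
…
k=7  a_k=4  p_k/q_k = 154117/9969
…
k=10  a_k=5  p_k/q_k = 2847431/184185
k=11  a_k=2  p_k/q_k = 6195120/400729
fundamental: x₁=6195120, y₁=400729  (since 38379511814400 − 239·160583731441 = 1)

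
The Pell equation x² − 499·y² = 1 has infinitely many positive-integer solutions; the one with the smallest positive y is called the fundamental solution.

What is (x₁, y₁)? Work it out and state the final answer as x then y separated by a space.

4490 201

√499 = [22; 2,1,21,1,2,44, …], period ℓ=6 (even) → k=5
step 0: (22, 1)  from 22·(1,0) + (0,1)
step 1: (45, 2)  from 2·(22,1) + (1,0)
…
step 3: (1452, 65)  from 21·(67,3) + (45,2)
step 4: (1519, 68)  from 1·(1452,65) + (67,3)
step 5: (4490, 201)  from 2·(1519,68) + (1452,65)
(x₁, y₁) = (4490, 201);  4490² − 499·201² = 1 ✓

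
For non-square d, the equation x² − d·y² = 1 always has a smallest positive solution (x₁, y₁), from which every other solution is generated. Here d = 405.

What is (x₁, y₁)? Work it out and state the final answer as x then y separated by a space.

161 8

√405 = [20; 8,40, …], period ℓ=2 (even) → k=1
step 0: (20, 1)  from 20·(1,0) + (0,1)
step 1: (161, 8)  from 8·(20,1) + (1,0)
fundamental: x₁=161, y₁=8  (since 25921 − 405·64 = 1)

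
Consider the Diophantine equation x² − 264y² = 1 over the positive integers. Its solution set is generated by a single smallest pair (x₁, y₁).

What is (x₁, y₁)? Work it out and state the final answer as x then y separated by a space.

[16; 4,32] for √264; ℓ=2 ⇒ convergent index 1
step 0: (16, 1)  from 16·(1,0) + (0,1)
step 1: (65, 4)  from 4·(16,1) + (1,0)
(x₁, y₁) = (65, 4);  65² − 264·4² = 1 ✓

65 4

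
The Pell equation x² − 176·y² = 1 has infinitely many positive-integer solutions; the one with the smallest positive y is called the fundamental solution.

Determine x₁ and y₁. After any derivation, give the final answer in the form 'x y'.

199 15

d=176: √d = [13; 3,1,3,26] (ℓ=4, even), read p_3/q_3
i=0: a=13 ⇒ p=13, q=1
…
i=2: a=1 ⇒ p=53, q=4
i=3: a=3 ⇒ p=199, q=15
(x₁, y₁) = (199, 15);  199² − 176·15² = 1 ✓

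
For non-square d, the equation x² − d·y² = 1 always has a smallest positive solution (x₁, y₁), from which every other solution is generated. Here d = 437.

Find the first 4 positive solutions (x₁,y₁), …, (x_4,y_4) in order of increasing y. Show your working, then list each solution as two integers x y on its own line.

4599 220
42301601 2023560
389090121399 18612704660
3578850894326401 171199655439120

[20; 1,9,2,9,1,40] for √437; ℓ=6 ⇒ convergent index 5
a_0=20:  p_0=20·1+0=20,  q_0=20·0+1=1
…
a_4=9:  p_4=9·439+209=4160,  q_4=9·21+10=199
a_5=1:  p_5=1·4160+439=4599,  q_5=1·199+21=220
fundamental: x₁=4599, y₁=220  (since 21150801 − 437·48400 = 1)
n=2: (4599,220)∘(4599,220) = (4599·4599+437·220·220, 4599·220+220·4599) = (42301601,2023560)
n=3: (42301601,2023560)∘(4599,220) = (4599·42301601+437·220·2023560, 4599·2023560+220·42301601) = (389090121399,18612704660)
n=4: (389090121399,18612704660)∘(4599,220) = (4599·389090121399+437·220·18612704660, 4599·18612704660+220·389090121399) = (3578850894326401,171199655439120)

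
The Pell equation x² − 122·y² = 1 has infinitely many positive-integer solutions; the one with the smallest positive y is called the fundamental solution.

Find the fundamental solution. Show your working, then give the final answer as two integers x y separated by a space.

[11; 22] for √122; ℓ=1 ⇒ convergent index 1
k=0  a_k=11  p_k/q_k = 11/1
k=1  a_k=22  p_k/q_k = 243/22
→ (243, 22).  Check: 243²=59049, 122·22²=59048, difference 1.

243 22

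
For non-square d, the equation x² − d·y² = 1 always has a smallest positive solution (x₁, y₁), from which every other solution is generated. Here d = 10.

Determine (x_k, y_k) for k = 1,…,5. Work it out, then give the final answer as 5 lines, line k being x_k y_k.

19 6
721 228
27379 8658
1039681 328776
39480499 12484830

d=10: √d = [3; 6] (ℓ=1, odd), read p_1/q_1
step 0: (3, 1)  from 3·(1,0) + (0,1)
step 1: (19, 6)  from 6·(3,1) + (1,0)
(x₁, y₁) = (19, 6);  19² − 10·6² = 1 ✓
(19+6√10)^2 = 721 + 228√10
(19+6√10)^3 = 27379 + 8658√10
(19+6√10)^4 = 1039681 + 328776√10
(19+6√10)^5 = 39480499 + 12484830√10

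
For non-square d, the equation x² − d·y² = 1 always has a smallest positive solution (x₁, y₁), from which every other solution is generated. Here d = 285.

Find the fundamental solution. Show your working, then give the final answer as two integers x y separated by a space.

2431 144

√285 = [16; 1,7,2,7,1,32, …], period ℓ=6 (even) → k=5
a_0=16:  p_0=16·1+0=16,  q_0=16·0+1=1
a_1=1:  p_1=1·16+1=17,  q_1=1·1+0=1
a_2=7:  p_2=7·17+16=135,  q_2=7·1+1=8
a_3=2:  p_3=2·135+17=287,  q_3=2·8+1=17
a_4=7:  p_4=7·287+135=2144,  q_4=7·17+8=127
a_5=1:  p_5=1·2144+287=2431,  q_5=1·127+17=144
(x₁, y₁) = (2431, 144);  2431² − 285·144² = 1 ✓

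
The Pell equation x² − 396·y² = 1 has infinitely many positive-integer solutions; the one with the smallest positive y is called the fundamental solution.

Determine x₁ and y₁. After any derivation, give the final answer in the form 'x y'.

199 10

[19; 1,8,1,38] for √396; ℓ=4 ⇒ convergent index 3
k=0  a_k=19  p_k/q_k = 19/1
k=1  a_k=1  p_k/q_k = 20/1
k=2  a_k=8  p_k/q_k = 179/9
k=3  a_k=1  p_k/q_k = 199/10
fundamental: x₁=199, y₁=10  (since 39601 − 396·100 = 1)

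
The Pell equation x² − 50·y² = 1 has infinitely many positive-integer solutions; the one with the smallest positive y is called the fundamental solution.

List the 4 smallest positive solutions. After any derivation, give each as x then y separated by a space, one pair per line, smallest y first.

99 14
19601 2772
3880899 548842
768398401 108667944

d=50: √d = [7; 14] (ℓ=1, odd), read p_1/q_1
a_0=7:  p_0=7·1+0=7,  q_0=7·0+1=1
a_1=14:  p_1=14·7+1=99,  q_1=14·1+0=14
(x₁, y₁) = (99, 14);  99² − 50·14² = 1 ✓
k=2:  x_2 = 99·99+50·14·14 = 19601,  y_2 = 99·14+14·99 = 2772
k=3:  x_3 = 99·19601+50·14·2772 = 3880899,  y_3 = 99·2772+14·19601 = 548842
k=4:  x_4 = 99·3880899+50·14·548842 = 768398401,  y_4 = 99·548842+14·3880899 = 108667944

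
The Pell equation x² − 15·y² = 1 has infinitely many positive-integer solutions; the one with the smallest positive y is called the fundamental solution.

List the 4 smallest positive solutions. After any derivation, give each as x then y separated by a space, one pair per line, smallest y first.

√15 → a₀=3, period (1,6); ℓ=2 even so k=1
i=0: a=3 ⇒ p=3, q=1
i=1: a=1 ⇒ p=4, q=1
(x₁, y₁) = (4, 1);  4² − 15·1² = 1 ✓
k=2:  x_2 = 4·4+15·1·1 = 31,  y_2 = 4·1+1·4 = 8
k=3:  x_3 = 4·31+15·1·8 = 244,  y_3 = 4·8+1·31 = 63
k=4:  x_4 = 4·244+15·1·63 = 1921,  y_4 = 4·63+1·244 = 496

4 1
31 8
244 63
1921 496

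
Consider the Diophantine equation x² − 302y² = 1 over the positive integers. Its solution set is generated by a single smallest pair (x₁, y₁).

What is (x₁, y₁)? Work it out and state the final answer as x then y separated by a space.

4276623 246092

√302 = [17; 2,1,1,1,4,…,1,2,34, …], period ℓ=16 (even) → k=15
i=0: a=17 ⇒ p=17, q=1
i=1: a=2 ⇒ p=35, q=2
…
i=4: a=1 ⇒ p=139, q=8
i=5: a=4 ⇒ p=643, q=37
i=6: a=2 ⇒ p=1425, q=82
…
i=8: a=16 ⇒ p=34513, q=1986
i=9: a=1 ⇒ p=36581, q=2105
…
i=11: a=4 ⇒ p=467281, q=26889
i=12: a=1 ⇒ p=574956, q=33085
i=13: a=1 ⇒ p=1042237, q=59974
i=14: a=1 ⇒ p=1617193, q=93059
i=15: a=2 ⇒ p=4276623, q=246092
(x₁, y₁) = (4276623, 246092);  4276623² − 302·246092² = 1 ✓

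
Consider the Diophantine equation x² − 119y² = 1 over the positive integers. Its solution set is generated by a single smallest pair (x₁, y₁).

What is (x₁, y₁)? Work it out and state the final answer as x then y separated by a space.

120 11

√119 = [10; 1,9,1,20, …], period ℓ=4 (even) → k=3
step 0: (10, 1)  from 10·(1,0) + (0,1)
step 1: (11, 1)  from 1·(10,1) + (1,0)
step 2: (109, 10)  from 9·(11,1) + (10,1)
step 3: (120, 11)  from 1·(109,10) + (11,1)
(x₁, y₁) = (120, 11);  120² − 119·11² = 1 ✓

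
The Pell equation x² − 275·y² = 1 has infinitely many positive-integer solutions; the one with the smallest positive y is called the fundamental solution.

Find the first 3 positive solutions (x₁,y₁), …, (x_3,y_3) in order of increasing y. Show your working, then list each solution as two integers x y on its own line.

d=275: √d = [16; 1,1,2,1,1,32] (ℓ=6, even), read p_5/q_5
step 0: (16, 1)  from 16·(1,0) + (0,1)
step 1: (17, 1)  from 1·(16,1) + (1,0)
…
step 4: (116, 7)  from 1·(83,5) + (33,2)
step 5: (199, 12)  from 1·(116,7) + (83,5)
→ (199, 12).  Check: 199²=39601, 275·12²=39600, difference 1.
(x_2, y_2) = (199·199 + 275·12·12, 199·12 + 12·199) = (79201, 4776)
(x_3, y_3) = (199·79201 + 275·12·4776, 199·4776 + 12·79201) = (31521799, 1900836)

199 12
79201 4776
31521799 1900836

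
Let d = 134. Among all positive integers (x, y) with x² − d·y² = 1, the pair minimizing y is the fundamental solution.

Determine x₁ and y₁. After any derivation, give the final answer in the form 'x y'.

[11; 1,1,2,1,3,…,1,1,22] for √134; ℓ=14 ⇒ convergent index 13
step 0: (11, 1)  from 11·(1,0) + (0,1)
step 1: (12, 1)  from 1·(11,1) + (1,0)
step 2: (23, 2)  from 1·(12,1) + (11,1)
…
step 6: (382, 33)  from 1·(301,26) + (81,7)
…
step 9: (17630, 1523)  from 3·(4503,389) + (4121,356)
step 10: (22133, 1912)  from 1·(17630,1523) + (4503,389)
…
step 12: (84029, 7259)  from 1·(61896,5347) + (22133,1912)
step 13: (145925, 12606)  from 1·(84029,7259) + (61896,5347)
→ (145925, 12606).  Check: 145925²=21294105625, 134·12606²=21294105624, difference 1.

145925 12606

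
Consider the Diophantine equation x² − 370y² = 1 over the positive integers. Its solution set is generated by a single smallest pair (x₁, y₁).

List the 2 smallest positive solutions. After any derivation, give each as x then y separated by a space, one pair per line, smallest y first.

213859 11118
91471343761 4755368724

[19; 4,4,38] for √370; ℓ=3 ⇒ convergent index 5
step 0: (19, 1)  from 19·(1,0) + (0,1)
…
step 4: (50339, 2617)  from 4·(12503,650) + (327,17)
step 5: (213859, 11118)  from 4·(50339,2617) + (12503,650)
→ (213859, 11118).  Check: 213859²=45735671881, 370·11118²=45735671880, difference 1.
(x_2, y_2) = (213859·213859 + 370·11118·11118, 213859·11118 + 11118·213859) = (91471343761, 4755368724)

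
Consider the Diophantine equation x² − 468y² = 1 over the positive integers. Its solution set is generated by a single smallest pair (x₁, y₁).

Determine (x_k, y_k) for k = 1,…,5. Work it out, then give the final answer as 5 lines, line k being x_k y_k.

649 30
842401 38940
1093435849 50544090
1419278889601 65606189880
1842222905266249 85156783920150

d=468: √d = [21; 1,1,1,2,1,1,1,42] (ℓ=8, even), read p_7/q_7
a_0=21:  p_0=21·1+0=21,  q_0=21·0+1=1
…
a_2=1:  p_2=1·22+21=43,  q_2=1·1+1=2
…
a_5=1:  p_5=1·173+65=238,  q_5=1·8+3=11
a_6=1:  p_6=1·238+173=411,  q_6=1·11+8=19
a_7=1:  p_7=1·411+238=649,  q_7=1·19+11=30
(x₁, y₁) = (649, 30);  649² − 468·30² = 1 ✓
k=2:  x_2 = 649·649+468·30·30 = 842401,  y_2 = 649·30+30·649 = 38940
k=3:  x_3 = 649·842401+468·30·38940 = 1093435849,  y_3 = 649·38940+30·842401 = 50544090
k=4:  x_4 = 649·1093435849+468·30·50544090 = 1419278889601,  y_4 = 649·50544090+30·1093435849 = 65606189880
k=5:  x_5 = 649·1419278889601+468·30·65606189880 = 1842222905266249,  y_5 = 649·65606189880+30·1419278889601 = 85156783920150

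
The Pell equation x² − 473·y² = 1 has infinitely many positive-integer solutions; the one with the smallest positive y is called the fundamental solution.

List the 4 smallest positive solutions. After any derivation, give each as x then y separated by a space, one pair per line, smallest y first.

87 4
15137 696
2633751 121100
458257537 21070704

[21; 1,2,1,42] for √473; ℓ=4 ⇒ convergent index 3
k=0  a_k=21  p_k/q_k = 21/1
k=1  a_k=1  p_k/q_k = 22/1
k=2  a_k=2  p_k/q_k = 65/3
k=3  a_k=1  p_k/q_k = 87/4
fundamental: x₁=87, y₁=4  (since 7569 − 473·16 = 1)
k=2:  x_2 = 87·87+473·4·4 = 15137,  y_2 = 87·4+4·87 = 696
k=3:  x_3 = 87·15137+473·4·696 = 2633751,  y_3 = 87·696+4·15137 = 121100
k=4:  x_4 = 87·2633751+473·4·121100 = 458257537,  y_4 = 87·121100+4·2633751 = 21070704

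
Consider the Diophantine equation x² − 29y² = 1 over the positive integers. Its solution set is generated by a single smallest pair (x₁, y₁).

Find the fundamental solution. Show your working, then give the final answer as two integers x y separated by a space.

d=29: √d = [5; 2,1,1,2,10] (ℓ=5, odd), read p_9/q_9
i=0: a=5 ⇒ p=5, q=1
…
i=2: a=1 ⇒ p=16, q=3
…
i=4: a=2 ⇒ p=70, q=13
…
i=6: a=2 ⇒ p=1524, q=283
i=7: a=1 ⇒ p=2251, q=418
i=8: a=1 ⇒ p=3775, q=701
i=9: a=2 ⇒ p=9801, q=1820
(x₁, y₁) = (9801, 1820);  9801² − 29·1820² = 1 ✓

9801 1820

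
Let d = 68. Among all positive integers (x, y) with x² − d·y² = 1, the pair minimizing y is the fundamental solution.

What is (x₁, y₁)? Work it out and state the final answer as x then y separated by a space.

√68 → a₀=8, period (4,16); ℓ=2 even so k=1
a_0=8:  p_0=8·1+0=8,  q_0=8·0+1=1
a_1=4:  p_1=4·8+1=33,  q_1=4·1+0=4
→ (33, 4).  Check: 33²=1089, 68·4²=1088, difference 1.

33 4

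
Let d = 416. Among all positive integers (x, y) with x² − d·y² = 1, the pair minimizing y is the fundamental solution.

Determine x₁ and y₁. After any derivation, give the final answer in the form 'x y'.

5201 255

√416 → a₀=20, period (2,1,1,9,1,1,2,40); ℓ=8 even so k=7
k=0  a_k=20  p_k/q_k = 20/1
…
k=5  a_k=1  p_k/q_k = 1081/53
k=6  a_k=1  p_k/q_k = 2060/101
k=7  a_k=2  p_k/q_k = 5201/255
(x₁, y₁) = (5201, 255);  5201² − 416·255² = 1 ✓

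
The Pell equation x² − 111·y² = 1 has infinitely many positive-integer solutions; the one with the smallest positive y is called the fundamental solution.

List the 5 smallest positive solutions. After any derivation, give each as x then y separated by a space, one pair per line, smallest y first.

295 28
174049 16520
102688615 9746772
60586108801 5750578960
35745701503975 3392831839628

d=111: √d = [10; 1,1,6,1,1,20] (ℓ=6, even), read p_5/q_5
step 0: (10, 1)  from 10·(1,0) + (0,1)
step 1: (11, 1)  from 1·(10,1) + (1,0)
step 2: (21, 2)  from 1·(11,1) + (10,1)
step 3: (137, 13)  from 6·(21,2) + (11,1)
step 4: (158, 15)  from 1·(137,13) + (21,2)
step 5: (295, 28)  from 1·(158,15) + (137,13)
fundamental: x₁=295, y₁=28  (since 87025 − 111·784 = 1)
n=2: (295,28)∘(295,28) = (295·295+111·28·28, 295·28+28·295) = (174049,16520)
n=3: (174049,16520)∘(295,28) = (295·174049+111·28·16520, 295·16520+28·174049) = (102688615,9746772)
n=4: (102688615,9746772)∘(295,28) = (295·102688615+111·28·9746772, 295·9746772+28·102688615) = (60586108801,5750578960)
n=5: (60586108801,5750578960)∘(295,28) = (295·60586108801+111·28·5750578960, 295·5750578960+28·60586108801) = (35745701503975,3392831839628)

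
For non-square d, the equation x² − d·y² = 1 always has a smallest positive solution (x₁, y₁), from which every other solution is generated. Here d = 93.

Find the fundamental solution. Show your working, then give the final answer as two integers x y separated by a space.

12151 1260

√93 = [9; 1,1,1,4,6,4,1,1,1,18, …], period ℓ=10 (even) → k=9
i=0: a=9 ⇒ p=9, q=1
…
i=3: a=1 ⇒ p=29, q=3
…
i=5: a=6 ⇒ p=839, q=87
…
i=8: a=1 ⇒ p=7821, q=811
i=9: a=1 ⇒ p=12151, q=1260
(x₁, y₁) = (12151, 1260);  12151² − 93·1260² = 1 ✓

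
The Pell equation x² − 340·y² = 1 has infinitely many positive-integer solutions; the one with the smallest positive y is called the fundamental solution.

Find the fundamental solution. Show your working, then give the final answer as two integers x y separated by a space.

285769 15498

[18; 2,3,1,1,1,…,3,2,36] for √340; ℓ=14 ⇒ convergent index 13
step 0: (18, 1)  from 18·(1,0) + (0,1)
…
step 4: (295, 16)  from 1·(166,9) + (129,7)
…
step 12: (125478, 6805)  from 3·(34813,1888) + (21039,1141)
step 13: (285769, 15498)  from 2·(125478,6805) + (34813,1888)
(x₁, y₁) = (285769, 15498);  285769² − 340·15498² = 1 ✓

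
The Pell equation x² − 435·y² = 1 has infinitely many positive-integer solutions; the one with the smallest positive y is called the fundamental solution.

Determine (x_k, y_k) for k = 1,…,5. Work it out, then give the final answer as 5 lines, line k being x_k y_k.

√435 → a₀=20, period (1,5,1,40); ℓ=4 even so k=3
k=0  a_k=20  p_k/q_k = 20/1
k=1  a_k=1  p_k/q_k = 21/1
k=2  a_k=5  p_k/q_k = 125/6
k=3  a_k=1  p_k/q_k = 146/7
→ (146, 7).  Check: 146²=21316, 435·7²=21315, difference 1.
(146+7√435)^2 = 42631 + 2044√435
(146+7√435)^3 = 12448106 + 596841√435
(146+7√435)^4 = 3634804321 + 174275528√435
(146+7√435)^5 = 1061350413626 + 50887857335√435

146 7
42631 2044
12448106 596841
3634804321 174275528
1061350413626 50887857335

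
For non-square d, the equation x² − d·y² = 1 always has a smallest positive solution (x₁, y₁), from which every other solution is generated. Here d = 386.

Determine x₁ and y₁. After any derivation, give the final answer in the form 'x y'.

111555 5678

[19; 1,1,1,4,1,18,1,4,1,1,1,38] for √386; ℓ=12 ⇒ convergent index 11
i=0: a=19 ⇒ p=19, q=1
…
i=7: a=1 ⇒ p=6621, q=337
…
i=10: a=1 ⇒ p=72163, q=3673
i=11: a=1 ⇒ p=111555, q=5678
→ (111555, 5678).  Check: 111555²=12444518025, 386·5678²=12444518024, difference 1.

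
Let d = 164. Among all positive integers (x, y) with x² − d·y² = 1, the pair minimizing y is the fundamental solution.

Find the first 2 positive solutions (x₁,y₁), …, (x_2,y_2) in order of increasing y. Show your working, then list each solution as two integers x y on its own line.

[12; 1,4,6,4,1,24] for √164; ℓ=6 ⇒ convergent index 5
k=0  a_k=12  p_k/q_k = 12/1
…
k=2  a_k=4  p_k/q_k = 64/5
…
k=4  a_k=4  p_k/q_k = 1652/129
k=5  a_k=1  p_k/q_k = 2049/160
→ (2049, 160).  Check: 2049²=4198401, 164·160²=4198400, difference 1.
(x_2, y_2) = (2049·2049 + 164·160·160, 2049·160 + 160·2049) = (8396801, 655680)

2049 160
8396801 655680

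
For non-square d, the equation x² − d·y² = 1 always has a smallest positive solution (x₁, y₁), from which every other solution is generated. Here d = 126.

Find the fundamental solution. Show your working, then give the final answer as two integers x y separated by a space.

449 40

√126 → a₀=11, period (4,2,4,22); ℓ=4 even so k=3
a_0=11:  p_0=11·1+0=11,  q_0=11·0+1=1
…
a_2=2:  p_2=2·45+11=101,  q_2=2·4+1=9
a_3=4:  p_3=4·101+45=449,  q_3=4·9+4=40
fundamental: x₁=449, y₁=40  (since 201601 − 126·1600 = 1)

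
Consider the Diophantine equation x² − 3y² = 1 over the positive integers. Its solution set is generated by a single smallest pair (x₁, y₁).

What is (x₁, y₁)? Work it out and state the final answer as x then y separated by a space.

√3 = [1; 1,2, …], period ℓ=2 (even) → k=1
k=0  a_k=1  p_k/q_k = 1/1
k=1  a_k=1  p_k/q_k = 2/1
(x₁, y₁) = (2, 1);  2² − 3·1² = 1 ✓

2 1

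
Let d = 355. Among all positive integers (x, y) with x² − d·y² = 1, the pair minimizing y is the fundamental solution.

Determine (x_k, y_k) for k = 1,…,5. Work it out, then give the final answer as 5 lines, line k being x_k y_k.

√355 → a₀=18, period (1,5,3,3,1,6,1,3,3,5,1,36); ℓ=12 even so k=11
a_0=18:  p_0=18·1+0=18,  q_0=18·0+1=1
a_1=1:  p_1=1·18+1=19,  q_1=1·1+0=1
a_2=5:  p_2=5·19+18=113,  q_2=5·1+1=6
a_3=3:  p_3=3·113+19=358,  q_3=3·6+1=19
a_4=3:  p_4=3·358+113=1187,  q_4=3·19+6=63
…
a_6=6:  p_6=6·1545+1187=10457,  q_6=6·82+63=555
…
a_8=3:  p_8=3·12002+10457=46463,  q_8=3·637+555=2466
…
a_10=5:  p_10=5·151391+46463=803418,  q_10=5·8035+2466=42641
a_11=1:  p_11=1·803418+151391=954809,  q_11=1·42641+8035=50676
(x₁, y₁) = (954809, 50676);  954809² − 355·50676² = 1 ✓
(954809+50676√355)^2 = 1823320452961 + 96771801768√355
(954809+50676√355)^3 = 3481845556741524089 + 184797174548553948√355
(954809+50676√355)^4 = 6648994948371812427335041 + 352892010866963721270096√355
(954809+50676√355)^5 = 12697040435316401858305944800249 + 673888936007564730309809629380√355

954809 50676
1823320452961 96771801768
3481845556741524089 184797174548553948
6648994948371812427335041 352892010866963721270096
12697040435316401858305944800249 673888936007564730309809629380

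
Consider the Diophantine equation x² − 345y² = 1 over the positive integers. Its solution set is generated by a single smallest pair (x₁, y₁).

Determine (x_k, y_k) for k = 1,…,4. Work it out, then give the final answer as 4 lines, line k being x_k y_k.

6761 364
91422241 4922008
1236211536041 66555391812
16716052298924161 899962003159856

[18; 1,1,2,1,6,1,2,1,1,36] for √345; ℓ=10 ⇒ convergent index 9
i=0: a=18 ⇒ p=18, q=1
…
i=2: a=1 ⇒ p=37, q=2
…
i=8: a=1 ⇒ p=3882, q=209
i=9: a=1 ⇒ p=6761, q=364
→ (6761, 364).  Check: 6761²=45711121, 345·364²=45711120, difference 1.
n=2: (6761,364)∘(6761,364) = (6761·6761+345·364·364, 6761·364+364·6761) = (91422241,4922008)
n=3: (91422241,4922008)∘(6761,364) = (6761·91422241+345·364·4922008, 6761·4922008+364·91422241) = (1236211536041,66555391812)
n=4: (1236211536041,66555391812)∘(6761,364) = (6761·1236211536041+345·364·66555391812, 6761·66555391812+364·1236211536041) = (16716052298924161,899962003159856)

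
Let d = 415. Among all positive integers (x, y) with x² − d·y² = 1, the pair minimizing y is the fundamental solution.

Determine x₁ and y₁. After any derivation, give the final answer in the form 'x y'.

d=415: √d = [20; 2,1,2,4,6,…,1,2,40] (ℓ=16, even), read p_15/q_15
step 0: (20, 1)  from 20·(1,0) + (0,1)
step 1: (41, 2)  from 2·(20,1) + (1,0)
step 2: (61, 3)  from 1·(41,2) + (20,1)
…
step 4: (713, 35)  from 4·(163,8) + (61,3)
step 5: (4441, 218)  from 6·(713,35) + (163,8)
step 6: (5154, 253)  from 1·(4441,218) + (713,35)
step 7: (9595, 471)  from 1·(5154,253) + (4441,218)
step 8: (33939, 1666)  from 3·(9595,471) + (5154,253)
…
step 12: (2110961, 103623)  from 4·(508372,24955) + (77473,3803)
step 13: (4730294, 232201)  from 2·(2110961,103623) + (508372,24955)
step 14: (6841255, 335824)  from 1·(4730294,232201) + (2110961,103623)
step 15: (18412804, 903849)  from 2·(6841255,335824) + (4730294,232201)
fundamental: x₁=18412804, y₁=903849  (since 339031351142416 − 415·816943014801 = 1)

18412804 903849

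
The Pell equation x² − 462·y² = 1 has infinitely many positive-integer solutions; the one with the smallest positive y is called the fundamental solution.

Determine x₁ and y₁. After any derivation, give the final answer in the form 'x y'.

[21; 2,42] for √462; ℓ=2 ⇒ convergent index 1
i=0: a=21 ⇒ p=21, q=1
i=1: a=2 ⇒ p=43, q=2
fundamental: x₁=43, y₁=2  (since 1849 − 462·4 = 1)

43 2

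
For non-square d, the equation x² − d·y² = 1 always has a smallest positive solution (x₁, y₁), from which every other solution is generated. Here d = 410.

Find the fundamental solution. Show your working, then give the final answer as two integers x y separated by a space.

81 4

√410 = [20; 4,40, …], period ℓ=2 (even) → k=1
i=0: a=20 ⇒ p=20, q=1
i=1: a=4 ⇒ p=81, q=4
fundamental: x₁=81, y₁=4  (since 6561 − 410·16 = 1)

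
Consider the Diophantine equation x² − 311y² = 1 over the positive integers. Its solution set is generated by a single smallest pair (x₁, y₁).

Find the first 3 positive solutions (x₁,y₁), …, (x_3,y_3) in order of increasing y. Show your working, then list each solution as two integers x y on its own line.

16883880 957397
570130807708799 32329152120720
19252040283316857636360 1091683049815963029803

√311 = [17; 1,1,1,2,1,…,1,1,34, …], period ℓ=16 (even) → k=15
i=0: a=17 ⇒ p=17, q=1
i=1: a=1 ⇒ p=18, q=1
i=2: a=1 ⇒ p=35, q=2
i=3: a=1 ⇒ p=53, q=3
i=4: a=2 ⇒ p=141, q=8
i=5: a=1 ⇒ p=194, q=11
i=6: a=6 ⇒ p=1305, q=74
i=7: a=3 ⇒ p=4109, q=233
…
i=9: a=3 ⇒ p=217583, q=12338
…
i=11: a=1 ⇒ p=1594239, q=90401
i=12: a=2 ⇒ p=4565134, q=258865
i=13: a=1 ⇒ p=6159373, q=349266
i=14: a=1 ⇒ p=10724507, q=608131
i=15: a=1 ⇒ p=16883880, q=957397
fundamental: x₁=16883880, y₁=957397  (since 285065403854400 − 311·916609015609 = 1)
k=2:  x_2 = 16883880·16883880+311·957397·957397 = 570130807708799,  y_2 = 16883880·957397+957397·16883880 = 32329152120720
k=3:  x_3 = 16883880·570130807708799+311·957397·32329152120720 = 19252040283316857636360,  y_3 = 16883880·32329152120720+957397·570130807708799 = 1091683049815963029803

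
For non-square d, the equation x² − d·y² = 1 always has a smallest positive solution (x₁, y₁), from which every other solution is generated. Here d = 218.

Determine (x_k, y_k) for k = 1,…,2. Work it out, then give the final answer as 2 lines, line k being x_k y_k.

d=218: √d = [14; 1,3,3,1,28] (ℓ=5, odd), read p_9/q_9
a_0=14:  p_0=14·1+0=14,  q_0=14·0+1=1
…
a_4=1:  p_4=1·192+59=251,  q_4=1·13+4=17
a_5=28:  p_5=28·251+192=7220,  q_5=28·17+13=489
…
a_7=3:  p_7=3·7471+7220=29633,  q_7=3·506+489=2007
a_8=3:  p_8=3·29633+7471=96370,  q_8=3·2007+506=6527
a_9=1:  p_9=1·96370+29633=126003,  q_9=1·6527+2007=8534
(x₁, y₁) = (126003, 8534);  126003² − 218·8534² = 1 ✓
n=2: (126003,8534)∘(126003,8534) = (126003·126003+218·8534·8534, 126003·8534+8534·126003) = (31753512017,2150619204)

126003 8534
31753512017 2150619204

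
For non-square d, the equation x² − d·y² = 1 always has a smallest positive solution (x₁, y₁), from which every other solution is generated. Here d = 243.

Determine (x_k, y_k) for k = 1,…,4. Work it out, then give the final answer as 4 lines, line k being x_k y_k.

d=243: √d = [15; 1,1,2,3,15,3,2,1,1,30] (ℓ=10, even), read p_9/q_9
i=0: a=15 ⇒ p=15, q=1
…
i=2: a=1 ⇒ p=31, q=2
i=3: a=2 ⇒ p=78, q=5
i=4: a=3 ⇒ p=265, q=17
…
i=6: a=3 ⇒ p=12424, q=797
…
i=8: a=1 ⇒ p=41325, q=2651
i=9: a=1 ⇒ p=70226, q=4505
fundamental: x₁=70226, y₁=4505  (since 4931691076 − 243·20295025 = 1)
n=2: (70226,4505)∘(70226,4505) = (70226·70226+243·4505·4505, 70226·4505+4505·70226) = (9863382151,632736260)
n=3: (9863382151,632736260)∘(70226,4505) = (70226·9863382151+243·4505·632736260, 70226·632736260+4505·9863382151) = (1385331749802026,88869073185015)
n=4: (1385331749802026,88869073185015)∘(70226,4505) = (70226·1385331749802026+243·4505·88869073185015, 70226·88869073185015+4505·1385331749802026) = (194572614913330773601,12481839066348990520)

70226 4505
9863382151 632736260
1385331749802026 88869073185015
194572614913330773601 12481839066348990520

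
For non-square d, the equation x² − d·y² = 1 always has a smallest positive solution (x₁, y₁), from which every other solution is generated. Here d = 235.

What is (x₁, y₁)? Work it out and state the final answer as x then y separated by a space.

√235 → a₀=15, period (3,30); ℓ=2 even so k=1
i=0: a=15 ⇒ p=15, q=1
i=1: a=3 ⇒ p=46, q=3
(x₁, y₁) = (46, 3);  46² − 235·3² = 1 ✓

46 3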